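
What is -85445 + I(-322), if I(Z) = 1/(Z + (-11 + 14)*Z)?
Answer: -110053161/1288 ≈ -85445.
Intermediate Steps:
I(Z) = 1/(4*Z) (I(Z) = 1/(Z + 3*Z) = 1/(4*Z))
-85445 + I(-322) = -85445 + (1/4)/(-322) = -85445 + (1/4)*(-1/322) = -85445 - 1/1288 = -110053161/1288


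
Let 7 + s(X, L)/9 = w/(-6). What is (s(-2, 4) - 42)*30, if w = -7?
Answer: -2835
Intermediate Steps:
s(X, L) = -105/2 (s(X, L) = -63 + 9*(-7/(-6)) = -63 + 9*(-7*(-1/6)) = -63 + 9*(7/6) = -63 + 21/2 = -105/2)
(s(-2, 4) - 42)*30 = (-105/2 - 42)*30 = -189/2*30 = -2835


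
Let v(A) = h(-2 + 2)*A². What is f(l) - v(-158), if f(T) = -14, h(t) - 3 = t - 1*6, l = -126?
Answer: 74878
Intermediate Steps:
h(t) = -3 + t (h(t) = 3 + (t - 1*6) = 3 + (t - 6) = 3 + (-6 + t) = -3 + t)
v(A) = -3*A² (v(A) = (-3 + (-2 + 2))*A² = (-3 + 0)*A² = -3*A²)
f(l) - v(-158) = -14 - (-3)*(-158)² = -14 - (-3)*24964 = -14 - 1*(-74892) = -14 + 74892 = 74878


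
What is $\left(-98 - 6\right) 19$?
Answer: $-1976$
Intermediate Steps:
$\left(-98 - 6\right) 19 = \left(-104\right) 19 = -1976$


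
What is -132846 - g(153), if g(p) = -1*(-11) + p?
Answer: -133010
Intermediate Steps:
g(p) = 11 + p
-132846 - g(153) = -132846 - (11 + 153) = -132846 - 1*164 = -132846 - 164 = -133010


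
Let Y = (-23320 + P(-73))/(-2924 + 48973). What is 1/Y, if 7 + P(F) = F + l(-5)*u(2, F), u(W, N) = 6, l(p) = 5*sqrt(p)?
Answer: -1197274/608405 - 46049*I*sqrt(5)/18252150 ≈ -1.9679 - 0.0056415*I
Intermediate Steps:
P(F) = -7 + F + 30*I*sqrt(5) (P(F) = -7 + (F + (5*sqrt(-5))*6) = -7 + (F + (5*(I*sqrt(5)))*6) = -7 + (F + (5*I*sqrt(5))*6) = -7 + (F + 30*I*sqrt(5)) = -7 + F + 30*I*sqrt(5))
Y = -23400/46049 + 30*I*sqrt(5)/46049 (Y = (-23320 + (-7 - 73 + 30*I*sqrt(5)))/(-2924 + 48973) = (-23320 + (-80 + 30*I*sqrt(5)))/46049 = (-23400 + 30*I*sqrt(5))*(1/46049) = -23400/46049 + 30*I*sqrt(5)/46049 ≈ -0.50815 + 0.0014568*I)
1/Y = 1/(-23400/46049 + 30*I*sqrt(5)/46049)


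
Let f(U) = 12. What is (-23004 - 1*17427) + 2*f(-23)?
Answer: -40407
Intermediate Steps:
(-23004 - 1*17427) + 2*f(-23) = (-23004 - 1*17427) + 2*12 = (-23004 - 17427) + 24 = -40431 + 24 = -40407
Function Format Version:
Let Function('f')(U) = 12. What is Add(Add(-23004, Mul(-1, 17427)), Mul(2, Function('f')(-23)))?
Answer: -40407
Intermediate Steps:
Add(Add(-23004, Mul(-1, 17427)), Mul(2, Function('f')(-23))) = Add(Add(-23004, Mul(-1, 17427)), Mul(2, 12)) = Add(Add(-23004, -17427), 24) = Add(-40431, 24) = -40407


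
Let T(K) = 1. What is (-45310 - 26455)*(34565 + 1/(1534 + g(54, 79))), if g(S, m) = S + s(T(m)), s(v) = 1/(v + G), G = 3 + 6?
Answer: -39393730007875/15881 ≈ -2.4806e+9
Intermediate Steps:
G = 9
s(v) = 1/(9 + v) (s(v) = 1/(v + 9) = 1/(9 + v))
g(S, m) = 1/10 + S (g(S, m) = S + 1/(9 + 1) = S + 1/10 = 1/10 + S)
(-45310 - 26455)*(34565 + 1/(1534 + g(54, 79))) = (-45310 - 26455)*(34565 + 1/(1534 + (1/10 + 54))) = -71765*(34565 + 1/(1534 + 541/10)) = -71765*(34565 + 1/(15881/10)) = -71765*(34565 + 10/15881) = -71765*548926775/15881 = -39393730007875/15881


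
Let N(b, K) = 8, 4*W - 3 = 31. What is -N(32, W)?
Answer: -8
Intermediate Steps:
W = 17/2 (W = ¾ + (¼)*31 = ¾ + 31/4 = 17/2 ≈ 8.5000)
-N(32, W) = -1*8 = -8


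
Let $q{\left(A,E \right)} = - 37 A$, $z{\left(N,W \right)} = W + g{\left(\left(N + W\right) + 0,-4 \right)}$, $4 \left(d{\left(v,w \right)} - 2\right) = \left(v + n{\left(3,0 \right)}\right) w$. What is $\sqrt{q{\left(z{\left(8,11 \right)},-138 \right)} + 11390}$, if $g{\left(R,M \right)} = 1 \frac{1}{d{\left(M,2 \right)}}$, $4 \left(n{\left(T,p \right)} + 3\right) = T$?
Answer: $\frac{\sqrt{99143}}{3} \approx 104.96$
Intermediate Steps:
$n{\left(T,p \right)} = -3 + \frac{T}{4}$
$d{\left(v,w \right)} = 2 + \frac{w \left(- \frac{9}{4} + v\right)}{4}$ ($d{\left(v,w \right)} = 2 + \frac{\left(v + \left(-3 + \frac{1}{4} \cdot 3\right)\right) w}{4} = 2 + \frac{\left(v + \left(-3 + \frac{3}{4}\right)\right) w}{4} = 2 + \frac{\left(v - \frac{9}{4}\right) w}{4} = 2 + \frac{\left(- \frac{9}{4} + v\right) w}{4} = 2 + \frac{w \left(- \frac{9}{4} + v\right)}{4}$)
$g{\left(R,M \right)} = \frac{1}{\frac{7}{8} + \frac{M}{2}}$ ($g{\left(R,M \right)} = 1 \frac{1}{2 - \frac{9}{8} + \frac{1}{4} M 2} = 1 \frac{1}{2 - \frac{9}{8} + \frac{M}{2}} = 1 \frac{1}{\frac{7}{8} + \frac{M}{2}} = \frac{1}{\frac{7}{8} + \frac{M}{2}}$)
$z{\left(N,W \right)} = - \frac{8}{9} + W$ ($z{\left(N,W \right)} = W + \frac{8}{7 + 4 \left(-4\right)} = W + \frac{8}{7 - 16} = W + \frac{8}{-9} = W + 8 \left(- \frac{1}{9}\right) = W - \frac{8}{9} = - \frac{8}{9} + W$)
$\sqrt{q{\left(z{\left(8,11 \right)},-138 \right)} + 11390} = \sqrt{- 37 \left(- \frac{8}{9} + 11\right) + 11390} = \sqrt{\left(-37\right) \frac{91}{9} + 11390} = \sqrt{- \frac{3367}{9} + 11390} = \sqrt{\frac{99143}{9}} = \frac{\sqrt{99143}}{3}$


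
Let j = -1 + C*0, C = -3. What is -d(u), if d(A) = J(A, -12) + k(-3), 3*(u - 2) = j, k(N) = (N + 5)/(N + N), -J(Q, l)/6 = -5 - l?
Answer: 127/3 ≈ 42.333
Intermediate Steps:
J(Q, l) = 30 + 6*l (J(Q, l) = -6*(-5 - l) = 30 + 6*l)
k(N) = (5 + N)/(2*N) (k(N) = (5 + N)/((2*N)) = (5 + N)*(1/(2*N)) = (5 + N)/(2*N))
j = -1 (j = -1 - 3*0 = -1 + 0 = -1)
u = 5/3 (u = 2 + (1/3)*(-1) = 2 - 1/3 = 5/3 ≈ 1.6667)
d(A) = -127/3 (d(A) = (30 + 6*(-12)) + (1/2)*(5 - 3)/(-3) = (30 - 72) + (1/2)*(-1/3)*2 = -42 - 1/3 = -127/3)
-d(u) = -1*(-127/3) = 127/3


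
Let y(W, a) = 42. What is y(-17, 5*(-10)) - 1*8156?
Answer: -8114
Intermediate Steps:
y(-17, 5*(-10)) - 1*8156 = 42 - 1*8156 = 42 - 8156 = -8114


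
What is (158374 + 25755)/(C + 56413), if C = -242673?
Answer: -184129/186260 ≈ -0.98856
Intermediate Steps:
(158374 + 25755)/(C + 56413) = (158374 + 25755)/(-242673 + 56413) = 184129/(-186260) = 184129*(-1/186260) = -184129/186260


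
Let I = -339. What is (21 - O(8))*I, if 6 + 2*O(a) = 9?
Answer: -13221/2 ≈ -6610.5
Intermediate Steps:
O(a) = 3/2 (O(a) = -3 + (½)*9 = -3 + 9/2 = 3/2)
(21 - O(8))*I = (21 - 1*3/2)*(-339) = (21 - 3/2)*(-339) = (39/2)*(-339) = -13221/2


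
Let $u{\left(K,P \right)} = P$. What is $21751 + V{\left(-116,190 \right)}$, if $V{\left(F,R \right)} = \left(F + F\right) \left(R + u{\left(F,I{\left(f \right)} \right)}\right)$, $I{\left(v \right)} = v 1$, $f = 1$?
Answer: $-22561$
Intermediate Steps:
$I{\left(v \right)} = v$
$V{\left(F,R \right)} = 2 F \left(1 + R\right)$ ($V{\left(F,R \right)} = \left(F + F\right) \left(R + 1\right) = 2 F \left(1 + R\right)$)
$21751 + V{\left(-116,190 \right)} = 21751 + 2 \left(-116\right) \left(1 + 190\right) = 21751 + 2 \left(-116\right) 191 = 21751 - 44312 = -22561$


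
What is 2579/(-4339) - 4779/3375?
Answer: -1090378/542375 ≈ -2.0104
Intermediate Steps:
2579/(-4339) - 4779/3375 = 2579*(-1/4339) - 4779*1/3375 = -2579/4339 - 177/125 = -1090378/542375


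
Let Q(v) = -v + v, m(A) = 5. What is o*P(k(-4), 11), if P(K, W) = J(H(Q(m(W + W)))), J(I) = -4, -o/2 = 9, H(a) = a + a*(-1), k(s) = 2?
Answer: 72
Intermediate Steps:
Q(v) = 0
H(a) = 0 (H(a) = a - a = 0)
o = -18 (o = -2*9 = -18)
P(K, W) = -4
o*P(k(-4), 11) = -18*(-4) = 72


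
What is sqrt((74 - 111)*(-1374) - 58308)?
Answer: 3*I*sqrt(830) ≈ 86.429*I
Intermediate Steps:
sqrt((74 - 111)*(-1374) - 58308) = sqrt(-37*(-1374) - 58308) = sqrt(50838 - 58308) = sqrt(-7470) = 3*I*sqrt(830)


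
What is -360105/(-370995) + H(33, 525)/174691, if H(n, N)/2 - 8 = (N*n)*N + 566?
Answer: 454146386571/4320632503 ≈ 105.11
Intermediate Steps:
H(n, N) = 1148 + 2*n*N² (H(n, N) = 16 + 2*((N*n)*N + 566) = 16 + 2*(n*N² + 566) = 16 + 2*(566 + n*N²) = 16 + (1132 + 2*n*N²) = 1148 + 2*n*N²)
-360105/(-370995) + H(33, 525)/174691 = -360105/(-370995) + (1148 + 2*33*525²)/174691 = -360105*(-1/370995) + (1148 + 2*33*275625)*(1/174691) = 24007/24733 + (1148 + 18191250)*(1/174691) = 24007/24733 + 18192398*(1/174691) = 24007/24733 + 18192398/174691 = 454146386571/4320632503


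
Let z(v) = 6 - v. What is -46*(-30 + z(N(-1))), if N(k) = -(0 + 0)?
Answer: 1104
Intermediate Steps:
N(k) = 0 (N(k) = -1*0 = 0)
-46*(-30 + z(N(-1))) = -46*(-30 + (6 - 1*0)) = -46*(-30 + (6 + 0)) = -46*(-30 + 6) = -46*(-24) = 1104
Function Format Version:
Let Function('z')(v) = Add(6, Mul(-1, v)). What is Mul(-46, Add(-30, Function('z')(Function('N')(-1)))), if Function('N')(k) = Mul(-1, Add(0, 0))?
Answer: 1104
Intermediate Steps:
Function('N')(k) = 0 (Function('N')(k) = Mul(-1, 0) = 0)
Mul(-46, Add(-30, Function('z')(Function('N')(-1)))) = Mul(-46, Add(-30, Add(6, Mul(-1, 0)))) = Mul(-46, Add(-30, Add(6, 0))) = Mul(-46, Add(-30, 6)) = Mul(-46, -24) = 1104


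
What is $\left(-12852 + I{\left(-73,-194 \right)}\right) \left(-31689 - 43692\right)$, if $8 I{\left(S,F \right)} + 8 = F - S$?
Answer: $\frac{7760097045}{8} \approx 9.7001 \cdot 10^{8}$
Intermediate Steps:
$I{\left(S,F \right)} = -1 - \frac{S}{8} + \frac{F}{8}$ ($I{\left(S,F \right)} = -1 + \frac{F - S}{8} = -1 + \left(- \frac{S}{8} + \frac{F}{8}\right) = -1 - \frac{S}{8} + \frac{F}{8}$)
$\left(-12852 + I{\left(-73,-194 \right)}\right) \left(-31689 - 43692\right) = \left(-12852 - \frac{129}{8}\right) \left(-31689 - 43692\right) = \left(-12852 - \frac{129}{8}\right) \left(-75381\right) = \left(- \frac{102945}{8}\right) \left(-75381\right) = \frac{7760097045}{8}$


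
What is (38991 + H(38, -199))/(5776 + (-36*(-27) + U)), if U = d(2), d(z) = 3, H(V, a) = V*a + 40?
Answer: 31469/6751 ≈ 4.6614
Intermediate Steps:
H(V, a) = 40 + V*a
U = 3
(38991 + H(38, -199))/(5776 + (-36*(-27) + U)) = (38991 + (40 + 38*(-199)))/(5776 + (-36*(-27) + 3)) = (38991 + (40 - 7562))/(5776 + (972 + 3)) = (38991 - 7522)/(5776 + 975) = 31469/6751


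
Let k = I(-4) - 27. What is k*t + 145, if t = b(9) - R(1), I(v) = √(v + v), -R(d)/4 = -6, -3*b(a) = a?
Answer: 874 - 54*I*√2 ≈ 874.0 - 76.368*I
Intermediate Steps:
b(a) = -a/3
R(d) = 24 (R(d) = -4*(-6) = 24)
I(v) = √2*√v (I(v) = √(2*v) = √2*√v)
k = -27 + 2*I*√2 (k = √2*√(-4) - 27 = √2*(2*I) - 27 = 2*I*√2 - 27 = -27 + 2*I*√2 ≈ -27.0 + 2.8284*I)
t = -27 (t = -⅓*9 - 1*24 = -3 - 24 = -27)
k*t + 145 = (-27 + 2*I*√2)*(-27) + 145 = (729 - 54*I*√2) + 145 = 874 - 54*I*√2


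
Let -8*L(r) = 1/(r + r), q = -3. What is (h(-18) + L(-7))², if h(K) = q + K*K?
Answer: 1292618209/12544 ≈ 1.0305e+5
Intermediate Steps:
h(K) = -3 + K² (h(K) = -3 + K*K = -3 + K²)
L(r) = -1/(16*r) (L(r) = -1/(8*(r + r)) = -1/(2*r)/8 = -1/(16*r))
(h(-18) + L(-7))² = ((-3 + (-18)²) - 1/16/(-7))² = ((-3 + 324) - 1/16*(-⅐))² = (321 + 1/112)² = (35953/112)² = 1292618209/12544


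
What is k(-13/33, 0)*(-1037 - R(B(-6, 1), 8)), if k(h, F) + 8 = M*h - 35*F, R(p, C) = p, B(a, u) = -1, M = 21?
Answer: 185444/11 ≈ 16859.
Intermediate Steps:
k(h, F) = -8 - 35*F + 21*h (k(h, F) = -8 + (21*h - 35*F) = -8 + (-35*F + 21*h) = -8 - 35*F + 21*h)
k(-13/33, 0)*(-1037 - R(B(-6, 1), 8)) = (-8 - 35*0 + 21*(-13/33))*(-1037 - 1*(-1)) = (-8 + 0 + 21*(-13*1/33))*(-1037 + 1) = (-8 + 0 + 21*(-13/33))*(-1036) = (-8 + 0 - 91/11)*(-1036) = -179/11*(-1036) = 185444/11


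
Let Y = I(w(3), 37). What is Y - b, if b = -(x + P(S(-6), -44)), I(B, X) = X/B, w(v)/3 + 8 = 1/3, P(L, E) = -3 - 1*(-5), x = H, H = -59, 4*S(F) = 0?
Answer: -1348/23 ≈ -58.609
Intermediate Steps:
S(F) = 0 (S(F) = (¼)*0 = 0)
x = -59
P(L, E) = 2 (P(L, E) = -3 + 5 = 2)
w(v) = -23 (w(v) = -24 + 3/3 = -24 + 3*(⅓) = -24 + 1 = -23)
Y = -37/23 (Y = 37/(-23) = 37*(-1/23) = -37/23 ≈ -1.6087)
b = 57 (b = -(-59 + 2) = -1*(-57) = 57)
Y - b = -37/23 - 1*57 = -37/23 - 57 = -1348/23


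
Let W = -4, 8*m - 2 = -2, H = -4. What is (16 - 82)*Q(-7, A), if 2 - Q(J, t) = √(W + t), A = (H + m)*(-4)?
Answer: -132 + 132*√3 ≈ 96.631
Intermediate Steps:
m = 0 (m = ¼ + (⅛)*(-2) = ¼ - ¼ = 0)
A = 16 (A = (-4 + 0)*(-4) = -4*(-4) = 16)
Q(J, t) = 2 - √(-4 + t)
(16 - 82)*Q(-7, A) = (16 - 82)*(2 - √(-4 + 16)) = -66*(2 - √12) = -66*(2 - 2*√3) = -132 + 132*√3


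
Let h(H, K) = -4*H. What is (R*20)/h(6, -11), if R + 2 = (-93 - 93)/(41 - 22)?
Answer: 560/57 ≈ 9.8246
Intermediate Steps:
R = -224/19 (R = -2 + (-93 - 93)/(41 - 22) = -2 - 186/19 = -224/19 ≈ -11.789)
(R*20)/h(6, -11) = (-224/19*20)/((-4*6)) = -4480/19/(-24) = -4480/19*(-1/24) = 560/57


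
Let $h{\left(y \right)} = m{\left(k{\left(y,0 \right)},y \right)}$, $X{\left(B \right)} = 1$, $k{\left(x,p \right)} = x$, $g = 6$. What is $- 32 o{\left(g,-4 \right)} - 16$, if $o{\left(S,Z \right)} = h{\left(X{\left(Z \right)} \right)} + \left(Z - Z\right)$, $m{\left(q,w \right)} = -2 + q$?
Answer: $16$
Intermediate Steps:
$h{\left(y \right)} = -2 + y$
$o{\left(S,Z \right)} = -1$ ($o{\left(S,Z \right)} = \left(-2 + 1\right) + \left(Z - Z\right) = -1 + 0 = -1$)
$- 32 o{\left(g,-4 \right)} - 16 = \left(-32\right) \left(-1\right) - 16 = 32 - 16 = 16$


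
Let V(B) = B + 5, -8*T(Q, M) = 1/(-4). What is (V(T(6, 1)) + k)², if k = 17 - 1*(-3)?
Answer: 641601/1024 ≈ 626.56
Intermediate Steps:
k = 20 (k = 17 + 3 = 20)
T(Q, M) = 1/32 (T(Q, M) = -⅛/(-4) = -⅛*(-¼) = 1/32)
V(B) = 5 + B
(V(T(6, 1)) + k)² = ((5 + 1/32) + 20)² = (161/32 + 20)² = (801/32)² = 641601/1024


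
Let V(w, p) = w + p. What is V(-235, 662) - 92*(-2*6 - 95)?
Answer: 10271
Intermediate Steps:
V(w, p) = p + w
V(-235, 662) - 92*(-2*6 - 95) = (662 - 235) - 92*(-2*6 - 95) = 427 - 92*(-12 - 95) = 427 - 92*(-107) = 427 - 1*(-9844) = 427 + 9844 = 10271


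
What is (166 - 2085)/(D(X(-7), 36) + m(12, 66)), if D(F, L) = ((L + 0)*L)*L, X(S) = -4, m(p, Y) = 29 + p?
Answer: -1919/46697 ≈ -0.041095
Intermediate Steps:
D(F, L) = L³ (D(F, L) = (L*L)*L = L²*L = L³)
(166 - 2085)/(D(X(-7), 36) + m(12, 66)) = (166 - 2085)/(36³ + (29 + 12)) = -1919/(46656 + 41) = -1919/46697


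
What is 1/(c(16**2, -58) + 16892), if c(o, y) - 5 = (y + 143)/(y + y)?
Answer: 116/1959967 ≈ 5.9185e-5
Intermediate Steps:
c(o, y) = 5 + (143 + y)/(2*y) (c(o, y) = 5 + (y + 143)/(y + y) = 5 + (143 + y)/((2*y)) = 5 + (143 + y)*(1/(2*y)) = 5 + (143 + y)/(2*y))
1/(c(16**2, -58) + 16892) = 1/((11/2)*(13 - 58)/(-58) + 16892) = 1/((11/2)*(-1/58)*(-45) + 16892) = 1/(495/116 + 16892) = 1/(1959967/116) = 116/1959967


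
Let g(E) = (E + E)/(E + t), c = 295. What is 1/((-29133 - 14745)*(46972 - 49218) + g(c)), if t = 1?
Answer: 148/14585398519 ≈ 1.0147e-8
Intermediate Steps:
g(E) = 2*E/(1 + E) (g(E) = (E + E)/(E + 1) = (2*E)/(1 + E) = 2*E/(1 + E))
1/((-29133 - 14745)*(46972 - 49218) + g(c)) = 1/((-29133 - 14745)*(46972 - 49218) + 2*295/(1 + 295)) = 1/(-43878*(-2246) + 2*295/296) = 1/(98549988 + 2*295*(1/296)) = 1/(98549988 + 295/148) = 1/(14585398519/148) = 148/14585398519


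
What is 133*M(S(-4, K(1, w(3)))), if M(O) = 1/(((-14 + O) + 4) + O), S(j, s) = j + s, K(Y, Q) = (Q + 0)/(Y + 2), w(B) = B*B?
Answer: -133/12 ≈ -11.083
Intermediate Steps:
w(B) = B²
K(Y, Q) = Q/(2 + Y)
M(O) = 1/(-10 + 2*O) (M(O) = 1/((-10 + O) + O) = 1/(-10 + 2*O))
133*M(S(-4, K(1, w(3)))) = 133*(1/(2*(-5 + (-4 + 3²/(2 + 1))))) = 133*(1/(2*(-5 + (-4 + 9/3)))) = 133*(1/(2*(-5 + (-4 + 9*(⅓))))) = 133*(1/(2*(-5 + (-4 + 3)))) = 133*(1/(2*(-5 - 1))) = 133*((½)/(-6)) = 133*((½)*(-⅙)) = 133*(-1/12) = -133/12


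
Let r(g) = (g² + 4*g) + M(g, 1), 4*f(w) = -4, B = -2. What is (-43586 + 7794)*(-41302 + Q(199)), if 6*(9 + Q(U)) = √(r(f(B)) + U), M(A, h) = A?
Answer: 1478603312 - 17896*√195/3 ≈ 1.4785e+9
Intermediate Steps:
f(w) = -1 (f(w) = (¼)*(-4) = -1)
r(g) = g² + 5*g (r(g) = (g² + 4*g) + g = g² + 5*g)
Q(U) = -9 + √(-4 + U)/6 (Q(U) = -9 + √(-(5 - 1) + U)/6 = -9 + √(-1*4 + U)/6 = -9 + √(-4 + U)/6)
(-43586 + 7794)*(-41302 + Q(199)) = (-43586 + 7794)*(-41302 + (-9 + √(-4 + 199)/6)) = -35792*(-41302 + (-9 + √195/6)) = -35792*(-41311 + √195/6) = 1478603312 - 17896*√195/3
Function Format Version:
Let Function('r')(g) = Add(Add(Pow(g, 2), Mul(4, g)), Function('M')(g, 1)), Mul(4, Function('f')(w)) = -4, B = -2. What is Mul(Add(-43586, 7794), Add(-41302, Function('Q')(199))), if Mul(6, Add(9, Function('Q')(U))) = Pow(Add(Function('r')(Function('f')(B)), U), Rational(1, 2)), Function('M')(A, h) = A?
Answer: Add(1478603312, Mul(Rational(-17896, 3), Pow(195, Rational(1, 2)))) ≈ 1.4785e+9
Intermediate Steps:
Function('f')(w) = -1 (Function('f')(w) = Mul(Rational(1, 4), -4) = -1)
Function('r')(g) = Add(Pow(g, 2), Mul(5, g)) (Function('r')(g) = Add(Add(Pow(g, 2), Mul(4, g)), g) = Add(Pow(g, 2), Mul(5, g)))
Function('Q')(U) = Add(-9, Mul(Rational(1, 6), Pow(Add(-4, U), Rational(1, 2)))) (Function('Q')(U) = Add(-9, Mul(Rational(1, 6), Pow(Add(Mul(-1, Add(5, -1)), U), Rational(1, 2)))) = Add(-9, Mul(Rational(1, 6), Pow(Add(Mul(-1, 4), U), Rational(1, 2)))) = Add(-9, Mul(Rational(1, 6), Pow(Add(-4, U), Rational(1, 2)))))
Mul(Add(-43586, 7794), Add(-41302, Function('Q')(199))) = Mul(Add(-43586, 7794), Add(-41302, Add(-9, Mul(Rational(1, 6), Pow(Add(-4, 199), Rational(1, 2)))))) = Mul(-35792, Add(-41302, Add(-9, Mul(Rational(1, 6), Pow(195, Rational(1, 2)))))) = Mul(-35792, Add(-41311, Mul(Rational(1, 6), Pow(195, Rational(1, 2))))) = Add(1478603312, Mul(Rational(-17896, 3), Pow(195, Rational(1, 2))))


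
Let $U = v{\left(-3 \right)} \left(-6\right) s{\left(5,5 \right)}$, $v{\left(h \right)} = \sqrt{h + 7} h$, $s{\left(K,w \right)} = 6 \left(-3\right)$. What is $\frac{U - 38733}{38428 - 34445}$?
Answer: $- \frac{39381}{3983} \approx -9.8873$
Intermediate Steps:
$s{\left(K,w \right)} = -18$
$v{\left(h \right)} = h \sqrt{7 + h}$ ($v{\left(h \right)} = \sqrt{7 + h} h = h \sqrt{7 + h}$)
$U = -648$ ($U = - 3 \sqrt{7 - 3} \left(-6\right) \left(-18\right) = - 3 \sqrt{4} \left(-6\right) \left(-18\right) = \left(-3\right) 2 \left(-6\right) \left(-18\right) = \left(-6\right) \left(-6\right) \left(-18\right) = 36 \left(-18\right) = -648$)
$\frac{U - 38733}{38428 - 34445} = \frac{-648 - 38733}{38428 - 34445} = - \frac{39381}{3983}$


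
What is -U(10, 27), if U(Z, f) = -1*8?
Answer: 8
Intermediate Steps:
U(Z, f) = -8
-U(10, 27) = -1*(-8) = 8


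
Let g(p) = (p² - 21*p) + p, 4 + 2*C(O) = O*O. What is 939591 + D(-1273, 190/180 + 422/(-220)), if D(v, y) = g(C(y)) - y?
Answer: 225650503958953441/240149002500 ≈ 9.3963e+5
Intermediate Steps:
C(O) = -2 + O²/2 (C(O) = -2 + (O*O)/2 = -2 + O²/2)
g(p) = p² - 20*p
D(v, y) = -y + (-22 + y²/2)*(-2 + y²/2) (D(v, y) = (-2 + y²/2)*(-20 + (-2 + y²/2)) - y = (-2 + y²/2)*(-22 + y²/2) - y = (-22 + y²/2)*(-2 + y²/2) - y = -y + (-22 + y²/2)*(-2 + y²/2))
939591 + D(-1273, 190/180 + 422/(-220)) = 939591 + (44 - (190/180 + 422/(-220)) - 12*(190/180 + 422/(-220))² + (190/180 + 422/(-220))⁴/4) = 939591 + (44 - (190*(1/180) + 422*(-1/220)) - 12*(190*(1/180) + 422*(-1/220))² + (190*(1/180) + 422*(-1/220))⁴/4) = 939591 + (44 - (19/18 - 211/110) - 12*(19/18 - 211/110)² + (19/18 - 211/110)⁴/4) = 939591 + (44 - 1*(-427/495) - 12*(-427/495)² + (-427/495)⁴/4) = 939591 + (44 + 427/495 - 12*182329/245025 + (¼)*(33243864241/60037250625)) = 939591 + (44 + 427/495 - 729316/81675 + 33243864241/240149002500) = 939591 + 8662550975941/240149002500 = 225650503958953441/240149002500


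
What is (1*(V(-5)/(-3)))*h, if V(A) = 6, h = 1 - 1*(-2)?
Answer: -6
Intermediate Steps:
h = 3 (h = 1 + 2 = 3)
(1*(V(-5)/(-3)))*h = (1*(6/(-3)))*3 = (1*(6*(-1/3)))*3 = (1*(-2))*3 = -2*3 = -6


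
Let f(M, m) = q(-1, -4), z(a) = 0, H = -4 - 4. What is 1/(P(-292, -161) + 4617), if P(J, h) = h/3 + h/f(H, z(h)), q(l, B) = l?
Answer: 3/14173 ≈ 0.00021167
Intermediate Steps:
H = -8
f(M, m) = -1
P(J, h) = -2*h/3 (P(J, h) = h/3 + h/(-1) = h*(1/3) + h*(-1) = h/3 - h = -2*h/3)
1/(P(-292, -161) + 4617) = 1/(-2/3*(-161) + 4617) = 1/(322/3 + 4617) = 1/(14173/3) = 3/14173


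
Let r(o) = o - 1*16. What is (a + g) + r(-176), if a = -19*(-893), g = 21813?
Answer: 38588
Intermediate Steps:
r(o) = -16 + o (r(o) = o - 16 = -16 + o)
a = 16967
(a + g) + r(-176) = (16967 + 21813) + (-16 - 176) = 38780 - 192 = 38588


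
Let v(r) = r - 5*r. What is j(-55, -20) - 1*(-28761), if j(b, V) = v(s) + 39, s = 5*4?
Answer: 28720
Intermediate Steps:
s = 20
v(r) = -4*r
j(b, V) = -41 (j(b, V) = -4*20 + 39 = -80 + 39 = -41)
j(-55, -20) - 1*(-28761) = -41 - 1*(-28761) = -41 + 28761 = 28720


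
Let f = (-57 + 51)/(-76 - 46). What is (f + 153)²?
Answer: 87160896/3721 ≈ 23424.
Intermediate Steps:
f = 3/61 (f = -6/(-122) = -6*(-1/122) = 3/61 ≈ 0.049180)
(f + 153)² = (3/61 + 153)² = (9336/61)² = 87160896/3721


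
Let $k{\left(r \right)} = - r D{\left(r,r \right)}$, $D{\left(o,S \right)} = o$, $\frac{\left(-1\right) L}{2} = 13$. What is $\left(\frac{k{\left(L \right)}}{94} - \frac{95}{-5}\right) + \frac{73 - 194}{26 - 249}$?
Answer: $\frac{129452}{10481} \approx 12.351$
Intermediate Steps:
$L = -26$ ($L = \left(-2\right) 13 = -26$)
$k{\left(r \right)} = - r^{2}$ ($k{\left(r \right)} = - r r = - r^{2}$)
$\left(\frac{k{\left(L \right)}}{94} - \frac{95}{-5}\right) + \frac{73 - 194}{26 - 249} = \left(\frac{\left(-1\right) \left(-26\right)^{2}}{94} - \frac{95}{-5}\right) + \frac{73 - 194}{26 - 249} = \left(\left(-1\right) 676 \cdot \frac{1}{94} - -19\right) - \frac{121}{-223} = \left(\left(-676\right) \frac{1}{94} + 19\right) - - \frac{121}{223} = \left(- \frac{338}{47} + 19\right) + \frac{121}{223} = \frac{555}{47} + \frac{121}{223} = \frac{129452}{10481}$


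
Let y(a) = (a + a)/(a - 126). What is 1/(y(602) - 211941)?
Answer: -17/3602954 ≈ -4.7183e-6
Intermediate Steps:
y(a) = 2*a/(-126 + a) (y(a) = (2*a)/(-126 + a) = 2*a/(-126 + a))
1/(y(602) - 211941) = 1/(2*602/(-126 + 602) - 211941) = 1/(2*602/476 - 211941) = 1/(2*602*(1/476) - 211941) = 1/(43/17 - 211941) = 1/(-3602954/17) = -17/3602954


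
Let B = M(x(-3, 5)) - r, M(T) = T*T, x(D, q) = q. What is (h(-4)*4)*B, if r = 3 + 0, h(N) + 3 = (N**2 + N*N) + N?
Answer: 2200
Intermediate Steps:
h(N) = -3 + N + 2*N**2 (h(N) = -3 + ((N**2 + N*N) + N) = -3 + ((N**2 + N**2) + N) = -3 + (2*N**2 + N) = -3 + (N + 2*N**2) = -3 + N + 2*N**2)
M(T) = T**2
r = 3
B = 22 (B = 5**2 - 1*3 = 25 - 3 = 22)
(h(-4)*4)*B = ((-3 - 4 + 2*(-4)**2)*4)*22 = ((-3 - 4 + 2*16)*4)*22 = ((-3 - 4 + 32)*4)*22 = (25*4)*22 = 100*22 = 2200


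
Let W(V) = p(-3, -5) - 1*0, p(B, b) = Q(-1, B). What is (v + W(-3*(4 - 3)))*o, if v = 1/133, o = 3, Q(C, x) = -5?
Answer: -1992/133 ≈ -14.977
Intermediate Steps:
p(B, b) = -5
v = 1/133 ≈ 0.0075188
W(V) = -5 (W(V) = -5 - 1*0 = -5 + 0 = -5)
(v + W(-3*(4 - 3)))*o = (1/133 - 5)*3 = -664/133*3 = -1992/133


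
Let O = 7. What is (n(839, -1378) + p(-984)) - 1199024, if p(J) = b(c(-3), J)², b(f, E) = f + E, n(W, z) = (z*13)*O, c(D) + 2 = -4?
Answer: -344322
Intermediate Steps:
c(D) = -6 (c(D) = -2 - 4 = -6)
n(W, z) = 91*z (n(W, z) = (z*13)*7 = (13*z)*7 = 91*z)
b(f, E) = E + f
p(J) = (-6 + J)² (p(J) = (J - 6)² = (-6 + J)²)
(n(839, -1378) + p(-984)) - 1199024 = (91*(-1378) + (-6 - 984)²) - 1199024 = (-125398 + (-990)²) - 1199024 = (-125398 + 980100) - 1199024 = 854702 - 1199024 = -344322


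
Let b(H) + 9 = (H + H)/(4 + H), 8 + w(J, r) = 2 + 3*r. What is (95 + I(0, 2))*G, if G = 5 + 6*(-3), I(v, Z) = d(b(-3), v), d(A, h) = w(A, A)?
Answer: -572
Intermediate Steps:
w(J, r) = -6 + 3*r (w(J, r) = -8 + (2 + 3*r) = -6 + 3*r)
b(H) = -9 + 2*H/(4 + H) (b(H) = -9 + (H + H)/(4 + H) = -9 + (2*H)/(4 + H) = -9 + 2*H/(4 + H))
d(A, h) = -6 + 3*A
I(v, Z) = -51 (I(v, Z) = -6 + 3*((-36 - 7*(-3))/(4 - 3)) = -6 + 3*((-36 + 21)/1) = -6 + 3*(1*(-15)) = -6 + 3*(-15) = -6 - 45 = -51)
G = -13 (G = 5 - 18 = -13)
(95 + I(0, 2))*G = (95 - 51)*(-13) = 44*(-13) = -572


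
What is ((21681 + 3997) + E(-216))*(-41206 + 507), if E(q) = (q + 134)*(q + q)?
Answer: -2486790298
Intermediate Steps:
E(q) = 2*q*(134 + q) (E(q) = (134 + q)*(2*q) = 2*q*(134 + q))
((21681 + 3997) + E(-216))*(-41206 + 507) = ((21681 + 3997) + 2*(-216)*(134 - 216))*(-41206 + 507) = (25678 + 2*(-216)*(-82))*(-40699) = (25678 + 35424)*(-40699) = 61102*(-40699) = -2486790298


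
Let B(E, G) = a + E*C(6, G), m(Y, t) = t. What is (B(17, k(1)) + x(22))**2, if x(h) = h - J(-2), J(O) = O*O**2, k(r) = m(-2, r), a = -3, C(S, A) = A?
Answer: 1936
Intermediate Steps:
k(r) = r
B(E, G) = -3 + E*G
J(O) = O**3
x(h) = 8 + h (x(h) = h - 1*(-2)**3 = h - 1*(-8) = h + 8 = 8 + h)
(B(17, k(1)) + x(22))**2 = ((-3 + 17*1) + (8 + 22))**2 = ((-3 + 17) + 30)**2 = (14 + 30)**2 = 44**2 = 1936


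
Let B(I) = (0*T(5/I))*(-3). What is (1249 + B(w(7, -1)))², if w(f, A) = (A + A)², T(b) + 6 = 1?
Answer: 1560001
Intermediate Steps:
T(b) = -5 (T(b) = -6 + 1 = -5)
w(f, A) = 4*A² (w(f, A) = (2*A)² = 4*A²)
B(I) = 0 (B(I) = (0*(-5))*(-3) = 0*(-3) = 0)
(1249 + B(w(7, -1)))² = (1249 + 0)² = 1249² = 1560001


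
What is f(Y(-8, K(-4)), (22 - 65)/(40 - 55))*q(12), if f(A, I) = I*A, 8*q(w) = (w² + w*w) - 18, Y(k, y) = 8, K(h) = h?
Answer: 774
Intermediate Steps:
q(w) = -9/4 + w²/4 (q(w) = ((w² + w*w) - 18)/8 = ((w² + w²) - 18)/8 = (2*w² - 18)/8 = (-18 + 2*w²)/8 = -9/4 + w²/4)
f(A, I) = A*I
f(Y(-8, K(-4)), (22 - 65)/(40 - 55))*q(12) = (8*((22 - 65)/(40 - 55)))*(-9/4 + (¼)*12²) = (8*(-43/(-15)))*(-9/4 + (¼)*144) = (8*(-43*(-1/15)))*(-9/4 + 36) = (8*(43/15))*(135/4) = (344/15)*(135/4) = 774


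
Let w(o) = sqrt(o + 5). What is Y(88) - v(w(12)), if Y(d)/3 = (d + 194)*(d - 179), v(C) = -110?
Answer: -76876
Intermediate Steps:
w(o) = sqrt(5 + o)
Y(d) = 3*(-179 + d)*(194 + d) (Y(d) = 3*((d + 194)*(d - 179)) = 3*((194 + d)*(-179 + d)) = 3*((-179 + d)*(194 + d)) = 3*(-179 + d)*(194 + d))
Y(88) - v(w(12)) = (-104178 + 3*88**2 + 45*88) - 1*(-110) = (-104178 + 3*7744 + 3960) + 110 = (-104178 + 23232 + 3960) + 110 = -76986 + 110 = -76876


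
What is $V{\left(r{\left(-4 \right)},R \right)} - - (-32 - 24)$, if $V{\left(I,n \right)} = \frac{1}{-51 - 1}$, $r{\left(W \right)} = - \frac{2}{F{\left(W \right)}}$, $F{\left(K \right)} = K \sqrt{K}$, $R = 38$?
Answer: $- \frac{2913}{52} \approx -56.019$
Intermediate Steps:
$F{\left(K \right)} = K^{\frac{3}{2}}$
$r{\left(W \right)} = - \frac{2}{W^{\frac{3}{2}}}$
$V{\left(I,n \right)} = - \frac{1}{52}$ ($V{\left(I,n \right)} = \frac{1}{-52} = - \frac{1}{52}$)
$V{\left(r{\left(-4 \right)},R \right)} - - (-32 - 24) = - \frac{1}{52} - - (-32 - 24) = - \frac{1}{52} - \left(-1\right) \left(-56\right) = - \frac{1}{52} - 56 = - \frac{2913}{52}$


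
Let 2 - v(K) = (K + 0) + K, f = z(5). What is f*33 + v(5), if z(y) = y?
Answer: 157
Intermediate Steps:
f = 5
v(K) = 2 - 2*K (v(K) = 2 - ((K + 0) + K) = 2 - (K + K) = 2 - 2*K)
f*33 + v(5) = 5*33 + (2 - 2*5) = 165 + (2 - 10) = 165 - 8 = 157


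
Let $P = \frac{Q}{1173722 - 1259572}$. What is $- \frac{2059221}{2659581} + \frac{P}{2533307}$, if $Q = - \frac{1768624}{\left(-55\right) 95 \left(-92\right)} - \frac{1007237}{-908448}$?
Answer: $- \frac{493867094127156345972939253}{637852634605924852920120000} \approx -0.77427$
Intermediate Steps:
$Q = - \frac{25511911583}{9924794400}$ ($Q = - \frac{1768624}{\left(-5225\right) \left(-92\right)} - - \frac{1007237}{908448} = - \frac{1768624}{480700} + \frac{1007237}{908448} = \left(-1768624\right) \frac{1}{480700} + \frac{1007237}{908448} = - \frac{40196}{10925} + \frac{1007237}{908448} = - \frac{25511911583}{9924794400} \approx -2.5705$)
$P = \frac{25511911583}{852043599240000}$ ($P = - \frac{25511911583}{9924794400 \left(1173722 - 1259572\right)} = - \frac{25511911583}{9924794400 \left(-85850\right)} = \left(- \frac{25511911583}{9924794400}\right) \left(- \frac{1}{85850}\right) = \frac{25511911583}{852043599240000} \approx 2.9942 \cdot 10^{-5}$)
$- \frac{2059221}{2659581} + \frac{P}{2533307} = - \frac{2059221}{2659581} + \frac{25511911583}{852043599240000 \cdot 2533307} = \left(-2059221\right) \frac{1}{2659581} + \frac{25511911583}{852043599240000} \cdot \frac{1}{2533307} = - \frac{686407}{886527} + \frac{25511911583}{2158488014259886680000} = - \frac{493867094127156345972939253}{637852634605924852920120000}$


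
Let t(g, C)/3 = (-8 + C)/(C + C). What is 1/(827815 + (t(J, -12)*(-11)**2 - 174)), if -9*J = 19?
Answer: 2/1655887 ≈ 1.2078e-6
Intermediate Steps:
J = -19/9 (J = -1/9*19 = -19/9 ≈ -2.1111)
t(g, C) = 3*(-8 + C)/(2*C) (t(g, C) = 3*((-8 + C)/(C + C)) = 3*((-8 + C)/((2*C))) = 3*((-8 + C)*(1/(2*C))) = 3*((-8 + C)/(2*C)) = 3*(-8 + C)/(2*C))
1/(827815 + (t(J, -12)*(-11)**2 - 174)) = 1/(827815 + ((3/2 - 12/(-12))*(-11)**2 - 174)) = 1/(827815 + ((3/2 - 12*(-1/12))*121 - 174)) = 1/(827815 + ((3/2 + 1)*121 - 174)) = 1/(827815 + ((5/2)*121 - 174)) = 1/(827815 + (605/2 - 174)) = 1/(827815 + 257/2) = 1/(1655887/2) = 2/1655887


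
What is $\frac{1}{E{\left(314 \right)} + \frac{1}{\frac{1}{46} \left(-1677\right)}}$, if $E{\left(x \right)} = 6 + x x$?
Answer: $\frac{1677}{165355508} \approx 1.0142 \cdot 10^{-5}$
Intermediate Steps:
$E{\left(x \right)} = 6 + x^{2}$
$\frac{1}{E{\left(314 \right)} + \frac{1}{\frac{1}{46} \left(-1677\right)}} = \frac{1}{\left(6 + 314^{2}\right) + \frac{1}{\frac{1}{46} \left(-1677\right)}} = \frac{1}{\left(6 + 98596\right) + \frac{1}{\frac{1}{46} \left(-1677\right)}} = \frac{1}{98602 + \frac{1}{- \frac{1677}{46}}} = \frac{1}{98602 - \frac{46}{1677}} = \frac{1}{\frac{165355508}{1677}} = \frac{1677}{165355508}$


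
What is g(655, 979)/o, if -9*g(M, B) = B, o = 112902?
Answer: -979/1016118 ≈ -0.00096347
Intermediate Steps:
g(M, B) = -B/9
g(655, 979)/o = -⅑*979/112902 = -979/9*1/112902 = -979/1016118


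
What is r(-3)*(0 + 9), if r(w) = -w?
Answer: 27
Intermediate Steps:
r(-3)*(0 + 9) = (-1*(-3))*(0 + 9) = 3*9 = 27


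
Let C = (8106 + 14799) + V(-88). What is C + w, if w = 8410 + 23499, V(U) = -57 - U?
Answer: 54845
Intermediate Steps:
w = 31909
C = 22936 (C = (8106 + 14799) + (-57 - 1*(-88)) = 22905 + (-57 + 88) = 22905 + 31 = 22936)
C + w = 22936 + 31909 = 54845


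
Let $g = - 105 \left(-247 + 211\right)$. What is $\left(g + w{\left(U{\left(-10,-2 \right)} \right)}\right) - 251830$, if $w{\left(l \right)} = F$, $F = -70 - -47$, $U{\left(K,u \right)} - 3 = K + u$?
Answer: $-248073$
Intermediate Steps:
$U{\left(K,u \right)} = 3 + K + u$ ($U{\left(K,u \right)} = 3 + \left(K + u\right) = 3 + K + u$)
$F = -23$ ($F = -70 + 47 = -23$)
$w{\left(l \right)} = -23$
$g = 3780$ ($g = \left(-105\right) \left(-36\right) = 3780$)
$\left(g + w{\left(U{\left(-10,-2 \right)} \right)}\right) - 251830 = \left(3780 - 23\right) - 251830 = 3757 - 251830 = -248073$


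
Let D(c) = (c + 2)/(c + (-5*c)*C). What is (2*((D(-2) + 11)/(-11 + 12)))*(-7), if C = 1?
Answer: -154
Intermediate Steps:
D(c) = -(2 + c)/(4*c) (D(c) = (c + 2)/(c - 5*c*1) = (2 + c)/(c - 5*c) = (2 + c)/((-4*c)) = (2 + c)*(-1/(4*c)) = -(2 + c)/(4*c))
(2*((D(-2) + 11)/(-11 + 12)))*(-7) = (2*(((1/4)*(-2 - 1*(-2))/(-2) + 11)/(-11 + 12)))*(-7) = (2*(((1/4)*(-1/2)*(-2 + 2) + 11)/1))*(-7) = (2*(((1/4)*(-1/2)*0 + 11)*1))*(-7) = (2*((0 + 11)*1))*(-7) = (2*(11*1))*(-7) = (2*11)*(-7) = 22*(-7) = -154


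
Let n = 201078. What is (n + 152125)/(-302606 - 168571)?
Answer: -353203/471177 ≈ -0.74962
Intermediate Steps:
(n + 152125)/(-302606 - 168571) = (201078 + 152125)/(-302606 - 168571) = 353203/(-471177) = 353203*(-1/471177) = -353203/471177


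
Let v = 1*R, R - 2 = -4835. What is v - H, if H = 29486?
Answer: -34319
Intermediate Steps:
R = -4833 (R = 2 - 4835 = -4833)
v = -4833 (v = 1*(-4833) = -4833)
v - H = -4833 - 1*29486 = -4833 - 29486 = -34319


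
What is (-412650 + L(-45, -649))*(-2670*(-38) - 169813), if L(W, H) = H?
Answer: 28250226547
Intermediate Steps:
(-412650 + L(-45, -649))*(-2670*(-38) - 169813) = (-412650 - 649)*(-2670*(-38) - 169813) = -413299*(101460 - 169813) = -413299*(-68353) = 28250226547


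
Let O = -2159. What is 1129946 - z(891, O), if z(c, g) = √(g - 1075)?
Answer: 1129946 - 7*I*√66 ≈ 1.1299e+6 - 56.868*I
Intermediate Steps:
z(c, g) = √(-1075 + g)
1129946 - z(891, O) = 1129946 - √(-1075 - 2159) = 1129946 - √(-3234) = 1129946 - 7*I*√66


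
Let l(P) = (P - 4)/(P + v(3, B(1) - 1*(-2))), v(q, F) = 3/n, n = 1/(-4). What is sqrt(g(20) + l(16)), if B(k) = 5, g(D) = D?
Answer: sqrt(23) ≈ 4.7958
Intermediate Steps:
n = -1/4 (n = 1*(-1/4) = -1/4 ≈ -0.25000)
v(q, F) = -12 (v(q, F) = 3/(-1/4) = 3*(-4) = -12)
l(P) = (-4 + P)/(-12 + P) (l(P) = (P - 4)/(P - 12) = (-4 + P)/(-12 + P))
sqrt(g(20) + l(16)) = sqrt(20 + (-4 + 16)/(-12 + 16)) = sqrt(20 + 12/4) = sqrt(20 + (1/4)*12) = sqrt(20 + 3) = sqrt(23)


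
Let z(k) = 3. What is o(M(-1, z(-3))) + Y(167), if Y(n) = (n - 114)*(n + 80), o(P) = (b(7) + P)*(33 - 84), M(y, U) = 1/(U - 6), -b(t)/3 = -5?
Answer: 12343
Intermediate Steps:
b(t) = 15 (b(t) = -3*(-5) = 15)
M(y, U) = 1/(-6 + U)
o(P) = -765 - 51*P (o(P) = (15 + P)*(33 - 84) = (15 + P)*(-51) = -765 - 51*P)
Y(n) = (-114 + n)*(80 + n)
o(M(-1, z(-3))) + Y(167) = (-765 - 51/(-6 + 3)) + (-9120 + 167² - 34*167) = (-765 - 51/(-3)) + (-9120 + 27889 - 5678) = (-765 - 51*(-⅓)) + 13091 = (-765 + 17) + 13091 = -748 + 13091 = 12343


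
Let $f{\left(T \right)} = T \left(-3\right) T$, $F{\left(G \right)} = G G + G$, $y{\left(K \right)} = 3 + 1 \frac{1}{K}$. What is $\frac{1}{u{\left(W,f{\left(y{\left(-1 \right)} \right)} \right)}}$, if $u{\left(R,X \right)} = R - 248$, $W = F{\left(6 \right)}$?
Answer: $- \frac{1}{206} \approx -0.0048544$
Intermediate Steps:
$y{\left(K \right)} = 3 + \frac{1}{K}$
$F{\left(G \right)} = G + G^{2}$ ($F{\left(G \right)} = G^{2} + G = G + G^{2}$)
$f{\left(T \right)} = - 3 T^{2}$ ($f{\left(T \right)} = - 3 T T = - 3 T^{2}$)
$W = 42$ ($W = 6 \left(1 + 6\right) = 6 \cdot 7 = 42$)
$u{\left(R,X \right)} = -248 + R$
$\frac{1}{u{\left(W,f{\left(y{\left(-1 \right)} \right)} \right)}} = \frac{1}{-248 + 42} = \frac{1}{-206} = - \frac{1}{206}$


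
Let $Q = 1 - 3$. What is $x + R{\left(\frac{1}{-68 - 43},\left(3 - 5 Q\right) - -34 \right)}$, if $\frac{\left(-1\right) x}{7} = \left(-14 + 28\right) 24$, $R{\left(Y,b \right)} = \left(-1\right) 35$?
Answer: $-2387$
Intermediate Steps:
$Q = -2$ ($Q = 1 - 3 = -2$)
$R{\left(Y,b \right)} = -35$
$x = -2352$ ($x = - 7 \left(-14 + 28\right) 24 = - 7 \cdot 14 \cdot 24 = \left(-7\right) 336 = -2352$)
$x + R{\left(\frac{1}{-68 - 43},\left(3 - 5 Q\right) - -34 \right)} = -2352 - 35 = -2387$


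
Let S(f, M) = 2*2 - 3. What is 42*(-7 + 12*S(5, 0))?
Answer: 210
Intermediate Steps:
S(f, M) = 1 (S(f, M) = 4 - 3 = 1)
42*(-7 + 12*S(5, 0)) = 42*(-7 + 12*1) = 42*(-7 + 12) = 42*5 = 210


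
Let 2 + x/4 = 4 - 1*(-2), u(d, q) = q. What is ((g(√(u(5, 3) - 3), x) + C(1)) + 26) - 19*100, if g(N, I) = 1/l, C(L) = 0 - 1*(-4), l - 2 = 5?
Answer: -13089/7 ≈ -1869.9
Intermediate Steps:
l = 7 (l = 2 + 5 = 7)
x = 16 (x = -8 + 4*(4 - 1*(-2)) = -8 + 4*(4 + 2) = -8 + 4*6 = -8 + 24 = 16)
C(L) = 4 (C(L) = 0 + 4 = 4)
g(N, I) = ⅐ (g(N, I) = 1/7 = ⅐)
((g(√(u(5, 3) - 3), x) + C(1)) + 26) - 19*100 = ((⅐ + 4) + 26) - 19*100 = (29/7 + 26) - 1900 = 211/7 - 1900 = -13089/7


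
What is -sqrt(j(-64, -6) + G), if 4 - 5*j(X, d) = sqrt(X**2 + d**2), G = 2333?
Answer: -sqrt(58345 - 10*sqrt(1033))/5 ≈ -48.176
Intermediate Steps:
j(X, d) = 4/5 - sqrt(X**2 + d**2)/5
-sqrt(j(-64, -6) + G) = -sqrt((4/5 - sqrt((-64)**2 + (-6)**2)/5) + 2333) = -sqrt((4/5 - sqrt(4096 + 36)/5) + 2333) = -sqrt((4/5 - 2*sqrt(1033)/5) + 2333) = -sqrt(11669/5 - 2*sqrt(1033)/5)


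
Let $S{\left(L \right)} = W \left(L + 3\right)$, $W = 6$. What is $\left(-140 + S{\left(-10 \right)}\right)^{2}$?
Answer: $33124$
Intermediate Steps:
$S{\left(L \right)} = 18 + 6 L$ ($S{\left(L \right)} = 6 \left(L + 3\right) = 6 \left(3 + L\right) = 18 + 6 L$)
$\left(-140 + S{\left(-10 \right)}\right)^{2} = \left(-140 + \left(18 + 6 \left(-10\right)\right)\right)^{2} = \left(-140 + \left(18 - 60\right)\right)^{2} = \left(-140 - 42\right)^{2} = \left(-182\right)^{2} = 33124$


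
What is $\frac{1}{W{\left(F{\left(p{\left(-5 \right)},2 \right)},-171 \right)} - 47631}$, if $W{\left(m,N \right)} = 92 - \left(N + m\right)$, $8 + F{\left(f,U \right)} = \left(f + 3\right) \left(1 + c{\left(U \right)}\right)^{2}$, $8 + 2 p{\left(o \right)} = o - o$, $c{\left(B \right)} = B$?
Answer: $- \frac{1}{47351} \approx -2.1119 \cdot 10^{-5}$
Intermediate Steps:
$p{\left(o \right)} = -4$ ($p{\left(o \right)} = -4 + \frac{o - o}{2} = -4 + \frac{1}{2} \cdot 0 = -4 + 0 = -4$)
$F{\left(f,U \right)} = -8 + \left(1 + U\right)^{2} \left(3 + f\right)$ ($F{\left(f,U \right)} = -8 + \left(f + 3\right) \left(1 + U\right)^{2} = -8 + \left(3 + f\right) \left(1 + U\right)^{2} = -8 + \left(1 + U\right)^{2} \left(3 + f\right)$)
$W{\left(m,N \right)} = 92 - N - m$ ($W{\left(m,N \right)} = 92 - \left(N + m\right) = 92 - N - m$)
$\frac{1}{W{\left(F{\left(p{\left(-5 \right)},2 \right)},-171 \right)} - 47631} = \frac{1}{\left(92 - -171 - \left(-8 + 3 \left(1 + 2\right)^{2} - 4 \left(1 + 2\right)^{2}\right)\right) - 47631} = \frac{1}{\left(92 + 171 - \left(-8 + 3 \cdot 3^{2} - 4 \cdot 3^{2}\right)\right) - 47631} = \frac{1}{\left(92 + 171 - \left(-8 + 3 \cdot 9 - 36\right)\right) - 47631} = \frac{1}{\left(92 + 171 - \left(-8 + 27 - 36\right)\right) - 47631} = \frac{1}{\left(92 + 171 - -17\right) - 47631} = \frac{1}{\left(92 + 171 + 17\right) - 47631} = \frac{1}{280 - 47631} = \frac{1}{-47351} = - \frac{1}{47351}$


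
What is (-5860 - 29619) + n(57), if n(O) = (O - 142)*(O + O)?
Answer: -45169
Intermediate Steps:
n(O) = 2*O*(-142 + O) (n(O) = (-142 + O)*(2*O) = 2*O*(-142 + O))
(-5860 - 29619) + n(57) = (-5860 - 29619) + 2*57*(-142 + 57) = -35479 + 2*57*(-85) = -35479 - 9690 = -45169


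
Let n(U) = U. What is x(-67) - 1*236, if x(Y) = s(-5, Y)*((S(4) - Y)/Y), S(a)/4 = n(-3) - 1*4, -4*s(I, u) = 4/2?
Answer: -31585/134 ≈ -235.71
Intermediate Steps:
s(I, u) = -1/2
S(a) = -28 (S(a) = 4*(-3 - 1*4) = 4*(-3 - 4) = 4*(-7) = -28)
x(Y) = -(-28 - Y)/(2*Y)
x(-67) - 1*236 = (1/2)*(28 - 67)/(-67) - 1*236 = (1/2)*(-1/67)*(-39) - 236 = 39/134 - 236 = -31585/134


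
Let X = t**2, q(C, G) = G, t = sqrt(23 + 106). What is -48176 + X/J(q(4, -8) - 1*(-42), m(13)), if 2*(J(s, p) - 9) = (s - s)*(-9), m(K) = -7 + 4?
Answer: -144485/3 ≈ -48162.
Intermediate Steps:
m(K) = -3
t = sqrt(129) ≈ 11.358
X = 129 (X = (sqrt(129))**2 = 129)
J(s, p) = 9 (J(s, p) = 9 + ((s - s)*(-9))/2 = 9 + (0*(-9))/2 = 9 + (1/2)*0 = 9 + 0 = 9)
-48176 + X/J(q(4, -8) - 1*(-42), m(13)) = -48176 + 129/9 = -48176 + 129*(1/9) = -48176 + 43/3 = -144485/3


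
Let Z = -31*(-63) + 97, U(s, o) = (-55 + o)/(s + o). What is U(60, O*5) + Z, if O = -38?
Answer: 53349/26 ≈ 2051.9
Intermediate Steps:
U(s, o) = (-55 + o)/(o + s)
Z = 2050 (Z = 1953 + 97 = 2050)
U(60, O*5) + Z = (-55 - 38*5)/(-38*5 + 60) + 2050 = (-55 - 190)/(-190 + 60) + 2050 = -245/(-130) + 2050 = -1/130*(-245) + 2050 = 49/26 + 2050 = 53349/26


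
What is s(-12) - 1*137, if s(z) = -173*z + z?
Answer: 1927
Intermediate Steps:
s(z) = -172*z
s(-12) - 1*137 = -172*(-12) - 1*137 = 2064 - 137 = 1927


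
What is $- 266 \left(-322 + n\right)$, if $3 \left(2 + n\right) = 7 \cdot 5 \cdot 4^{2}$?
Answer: $\frac{109592}{3} \approx 36531.0$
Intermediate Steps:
$n = \frac{554}{3}$ ($n = -2 + \frac{7 \cdot 5 \cdot 4^{2}}{3} = -2 + \frac{35 \cdot 16}{3} = -2 + \frac{1}{3} \cdot 560 = -2 + \frac{560}{3} = \frac{554}{3} \approx 184.67$)
$- 266 \left(-322 + n\right) = - 266 \left(-322 + \frac{554}{3}\right) = \left(-266\right) \left(- \frac{412}{3}\right) = \frac{109592}{3}$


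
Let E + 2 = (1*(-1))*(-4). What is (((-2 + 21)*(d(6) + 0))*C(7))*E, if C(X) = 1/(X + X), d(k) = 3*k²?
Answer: 2052/7 ≈ 293.14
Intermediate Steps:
E = 2 (E = -2 + (1*(-1))*(-4) = -2 - 1*(-4) = -2 + 4 = 2)
C(X) = 1/(2*X)
(((-2 + 21)*(d(6) + 0))*C(7))*E = (((-2 + 21)*(3*6² + 0))*((½)/7))*2 = ((19*(3*36 + 0))*((½)*(⅐)))*2 = ((19*(108 + 0))*(1/14))*2 = ((19*108)*(1/14))*2 = (2052*(1/14))*2 = (1026/7)*2 = 2052/7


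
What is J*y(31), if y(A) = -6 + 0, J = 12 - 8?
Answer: -24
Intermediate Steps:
J = 4
y(A) = -6
J*y(31) = 4*(-6) = -24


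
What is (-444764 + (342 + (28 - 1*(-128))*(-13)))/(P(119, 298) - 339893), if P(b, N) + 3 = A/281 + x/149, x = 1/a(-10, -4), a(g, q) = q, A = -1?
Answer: 74769660200/56924423373 ≈ 1.3135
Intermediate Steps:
x = -¼ (x = 1/(-4) = -¼ ≈ -0.25000)
P(b, N) = -503305/167476 (P(b, N) = -3 + (-1/281 - ¼/149) = -3 + (-1*1/281 - ¼*1/149) = -3 + (-1/281 - 1/596) = -3 - 877/167476 = -503305/167476)
(-444764 + (342 + (28 - 1*(-128))*(-13)))/(P(119, 298) - 339893) = (-444764 + (342 + (28 - 1*(-128))*(-13)))/(-503305/167476 - 339893) = (-444764 + (342 + (28 + 128)*(-13)))/(-56924423373/167476) = (-444764 + (342 + 156*(-13)))*(-167476/56924423373) = (-444764 + (342 - 2028))*(-167476/56924423373) = (-444764 - 1686)*(-167476/56924423373) = -446450*(-167476/56924423373) = 74769660200/56924423373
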